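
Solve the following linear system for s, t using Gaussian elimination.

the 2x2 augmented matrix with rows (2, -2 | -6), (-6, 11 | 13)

(-4, -1)

Forward elimination on [A|b]:
R2 <- R2 - (-3)*R1:  [  0   5  -5 ]
Row echelon form:
[ 2  -2  |  -6 ]
[ 0   5  |  -5 ]
Back-substitution:
t = (-5) / 5 = -1
s = (-6 - (-2)*(-1)) / 2 = -4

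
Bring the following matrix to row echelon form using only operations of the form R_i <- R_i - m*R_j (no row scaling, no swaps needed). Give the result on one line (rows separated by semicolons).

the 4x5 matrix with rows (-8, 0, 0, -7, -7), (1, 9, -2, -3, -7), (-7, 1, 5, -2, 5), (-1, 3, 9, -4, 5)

REF = [-8 0 0 -7 -7; 0 9 -2 -31/8 -63/8; 0 0 47/9 41/9 12; 0 0 0 -965/94 -1289/94]

Forward elimination:
R2 <- R2 - (-1/8)*R1:  [     0      9     -2  -31/8  -63/8 ]
R3 <- R3 - (7/8)*R1:  [    0     1     5  33/8  89/8 ]
R4 <- R4 - (1/8)*R1:  [     0      3      9  -25/8   47/8 ]
R3 <- R3 - (1/9)*R2:  [    0     0  47/9  41/9    12 ]
R4 <- R4 - (1/3)*R2:  [     0      0   29/3  -11/6   17/2 ]
R4 <- R4 - (87/47)*R3:  [        0         0         0   -965/94  -1289/94 ]
Row echelon form:
[ -8  0     0       -7        -7 ]
[  0  9    -2    -31/8     -63/8 ]
[  0  0  47/9     41/9        12 ]
[  0  0     0  -965/94  -1289/94 ]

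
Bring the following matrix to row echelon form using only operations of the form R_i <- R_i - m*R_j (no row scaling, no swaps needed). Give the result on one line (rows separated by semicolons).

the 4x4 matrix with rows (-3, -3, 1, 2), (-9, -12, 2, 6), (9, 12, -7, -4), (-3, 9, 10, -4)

Forward elimination:
R2 <- R2 - (3)*R1:  [  0  -3  -1   0 ]
R3 <- R3 - (-3)*R1:  [  0   3  -4   2 ]
R4 <- R4 - (1)*R1:  [  0  12   9  -6 ]
R3 <- R3 - (-1)*R2:  [  0   0  -5   2 ]
R4 <- R4 - (-4)*R2:  [  0   0   5  -6 ]
R4 <- R4 - (-1)*R3:  [  0   0   0  -4 ]
Row echelon form:
[ -3  -3   1   2 ]
[  0  -3  -1   0 ]
[  0   0  -5   2 ]
[  0   0   0  -4 ]

REF = [-3 -3 1 2; 0 -3 -1 0; 0 0 -5 2; 0 0 0 -4]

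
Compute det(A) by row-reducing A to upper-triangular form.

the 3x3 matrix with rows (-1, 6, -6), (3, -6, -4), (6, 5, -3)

Forward elimination:
R2 <- R2 - (-3)*R1:  [   0   12  -22 ]
R3 <- R3 - (-6)*R1:  [   0   41  -39 ]
R3 <- R3 - (41/12)*R2:  [     0      0  217/6 ]
Upper-triangular form:
[ -1   6     -6 ]
[  0  12    -22 ]
[  0   0  217/6 ]
det(A) = (-1)^0 * (-1) * (12) * (217/6) = -434  (0 row swaps -> sign +1)

det(A) = -434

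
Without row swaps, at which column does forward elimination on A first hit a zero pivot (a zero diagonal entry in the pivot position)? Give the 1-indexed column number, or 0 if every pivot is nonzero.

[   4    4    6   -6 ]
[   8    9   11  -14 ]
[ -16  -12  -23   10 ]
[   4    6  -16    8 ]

Naive forward elimination:
R2 <- R2 - (2)*R1:  [  0   1  -1  -2 ]
R3 <- R3 - (-4)*R1:  [   0    4    1  -14 ]
R4 <- R4 - (1)*R1:  [   0    2  -22   14 ]
R3 <- R3 - (4)*R2:  [  0   0   5  -6 ]
R4 <- R4 - (2)*R2:  [   0    0  -20   18 ]
R4 <- R4 - (-4)*R3:  [  0   0   0  -6 ]
All pivots nonzero; naive elimination completes without hitting a zero pivot.

first zero-pivot column = 0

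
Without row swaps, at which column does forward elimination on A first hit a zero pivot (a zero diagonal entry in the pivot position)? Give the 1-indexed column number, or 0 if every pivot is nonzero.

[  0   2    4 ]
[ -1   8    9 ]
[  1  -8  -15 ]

Naive forward elimination:
Pivot entry (1,1) is zero but row 2 has -1 in column 1 -> naive elimination stops; a row interchange (e.g. R1 <-> R2) would be required here.

first zero-pivot column = 1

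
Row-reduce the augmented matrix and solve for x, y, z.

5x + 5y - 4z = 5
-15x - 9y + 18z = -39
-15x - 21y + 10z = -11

(-4, 1, -5)

Forward elimination on [A|b]:
R2 <- R2 - (-3)*R1:  [   0    6    6  -24 ]
R3 <- R3 - (-3)*R1:  [  0  -6  -2   4 ]
R3 <- R3 - (-1)*R2:  [   0    0    4  -20 ]
Row echelon form:
[ 5  5  -4  |    5 ]
[ 0  6   6  |  -24 ]
[ 0  0   4  |  -20 ]
Back-substitution:
z = (-20) / 4 = -5
y = (-24 - (6)*(-5)) / 6 = 1
x = (5 - (5)*(1) - (-4)*(-5)) / 5 = -4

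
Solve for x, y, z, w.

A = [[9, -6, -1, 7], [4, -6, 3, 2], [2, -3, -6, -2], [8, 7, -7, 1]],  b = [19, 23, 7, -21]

(1, -3, 1, -1)

Forward elimination on [A|b]:
R2 <- R2 - (4/9)*R1:  [     0  -10/3   31/9  -10/9  131/9 ]
R3 <- R3 - (2/9)*R1:  [     0   -5/3  -52/9  -32/9   25/9 ]
R4 <- R4 - (8/9)*R1:  [      0    37/3   -55/9   -47/9  -341/9 ]
R3 <- R3 - (1/2)*R2:  [     0      0  -15/2     -3   -9/2 ]
R4 <- R4 - (-37/10)*R2:  [      0       0  199/30   -28/3  479/30 ]
R4 <- R4 - (-199/225)*R3:  [       0        0        0  -899/75   899/75 ]
Row echelon form:
[ 9     -6     -1        7  |      19 ]
[ 0  -10/3   31/9    -10/9  |   131/9 ]
[ 0      0  -15/2       -3  |    -9/2 ]
[ 0      0      0  -899/75  |  899/75 ]
Back-substitution:
w = (899/75) / (-899/75) = -1
z = (-9/2 - (-3)*(-1)) / (-15/2) = 1
y = (131/9 - (31/9)*(1) - (-10/9)*(-1)) / (-10/3) = -3
x = (19 - (-6)*(-3) - (-1)*(1) - (7)*(-1)) / 9 = 1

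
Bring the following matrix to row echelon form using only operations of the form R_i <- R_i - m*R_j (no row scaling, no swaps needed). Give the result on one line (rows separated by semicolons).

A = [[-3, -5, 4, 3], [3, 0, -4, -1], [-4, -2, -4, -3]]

REF = [-3 -5 4 3; 0 -5 0 2; 0 0 -28/3 -77/15]

Forward elimination:
R2 <- R2 - (-1)*R1:  [  0  -5   0   2 ]
R3 <- R3 - (4/3)*R1:  [     0   14/3  -28/3     -7 ]
R3 <- R3 - (-14/15)*R2:  [      0       0   -28/3  -77/15 ]
Row echelon form:
[ -3  -5      4       3 ]
[  0  -5      0       2 ]
[  0   0  -28/3  -77/15 ]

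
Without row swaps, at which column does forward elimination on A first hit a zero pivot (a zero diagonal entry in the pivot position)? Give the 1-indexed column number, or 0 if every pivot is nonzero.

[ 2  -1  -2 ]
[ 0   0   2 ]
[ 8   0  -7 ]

Naive forward elimination:
R3 <- R3 - (4)*R1:  [ 0  4  1 ]
Matrix at this point:
[ 2  -1  -2 ]
[ 0   0   2 ]
[ 0   4   1 ]
Pivot entry (2,2) is zero but row 3 has 4 in column 2 -> naive elimination stops; a row interchange (e.g. R2 <-> R3) would be required here.

first zero-pivot column = 2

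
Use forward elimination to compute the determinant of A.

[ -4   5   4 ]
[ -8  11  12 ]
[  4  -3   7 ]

Forward elimination:
R2 <- R2 - (2)*R1:  [ 0  1  4 ]
R3 <- R3 - (-1)*R1:  [  0   2  11 ]
R3 <- R3 - (2)*R2:  [ 0  0  3 ]
Upper-triangular form:
[ -4  5  4 ]
[  0  1  4 ]
[  0  0  3 ]
det(A) = (-1)^0 * (-4) * (1) * (3) = -12  (0 row swaps -> sign +1)

det(A) = -12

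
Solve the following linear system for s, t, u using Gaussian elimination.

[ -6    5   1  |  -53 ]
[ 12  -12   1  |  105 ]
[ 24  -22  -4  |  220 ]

Forward elimination on [A|b]:
R2 <- R2 - (-2)*R1:  [  0  -2   3  -1 ]
R3 <- R3 - (-4)*R1:  [  0  -2   0   8 ]
R3 <- R3 - (1)*R2:  [  0   0  -3   9 ]
Row echelon form:
[ -6   5   1  |  -53 ]
[  0  -2   3  |   -1 ]
[  0   0  -3  |    9 ]
Back-substitution:
u = (9) / -3 = -3
t = (-1 - (3)*(-3)) / -2 = -4
s = (-53 - (5)*(-4) - (1)*(-3)) / -6 = 5

(5, -4, -3)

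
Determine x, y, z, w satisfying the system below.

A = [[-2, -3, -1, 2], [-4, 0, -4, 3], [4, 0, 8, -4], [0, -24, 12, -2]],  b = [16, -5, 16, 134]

Forward elimination on [A|b]:
R2 <- R2 - (2)*R1:  [   0    6   -2   -1  -37 ]
R3 <- R3 - (-2)*R1:  [  0  -6   6   0  48 ]
R3 <- R3 - (-1)*R2:  [  0   0   4  -1  11 ]
R4 <- R4 - (-4)*R2:  [   0    0    4   -6  -14 ]
R4 <- R4 - (1)*R3:  [   0    0    0   -5  -25 ]
Row echelon form:
[ -2  -3  -1   2  |   16 ]
[  0   6  -2  -1  |  -37 ]
[  0   0   4  -1  |   11 ]
[  0   0   0  -5  |  -25 ]
Back-substitution:
w = (-25) / -5 = 5
z = (11 - (-1)*(5)) / 4 = 4
y = (-37 - (-2)*(4) - (-1)*(5)) / 6 = -4
x = (16 - (-3)*(-4) - (-1)*(4) - (2)*(5)) / -2 = 1

(1, -4, 4, 5)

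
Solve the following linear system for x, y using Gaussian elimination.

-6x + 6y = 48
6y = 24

Forward elimination on [A|b]:
Row echelon form:
[ -6  6  |  48 ]
[  0  6  |  24 ]
Back-substitution:
y = (24) / 6 = 4
x = (48 - (6)*(4)) / -6 = -4

(-4, 4)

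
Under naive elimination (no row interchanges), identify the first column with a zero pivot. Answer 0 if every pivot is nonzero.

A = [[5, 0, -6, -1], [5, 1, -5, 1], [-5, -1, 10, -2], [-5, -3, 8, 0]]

Naive forward elimination:
R2 <- R2 - (1)*R1:  [ 0  1  1  2 ]
R3 <- R3 - (-1)*R1:  [  0  -1   4  -3 ]
R4 <- R4 - (-1)*R1:  [  0  -3   2  -1 ]
R3 <- R3 - (-1)*R2:  [  0   0   5  -1 ]
R4 <- R4 - (-3)*R2:  [ 0  0  5  5 ]
R4 <- R4 - (1)*R3:  [ 0  0  0  6 ]
All pivots nonzero; naive elimination completes without hitting a zero pivot.

first zero-pivot column = 0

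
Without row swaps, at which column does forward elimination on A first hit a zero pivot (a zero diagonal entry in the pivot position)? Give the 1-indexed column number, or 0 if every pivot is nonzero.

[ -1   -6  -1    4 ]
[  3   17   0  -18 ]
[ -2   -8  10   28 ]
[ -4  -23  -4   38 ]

Naive forward elimination:
R2 <- R2 - (-3)*R1:  [  0  -1  -3  -6 ]
R3 <- R3 - (2)*R1:  [  0   4  12  20 ]
R4 <- R4 - (4)*R1:  [  0   1   0  22 ]
R3 <- R3 - (-4)*R2:  [  0   0   0  -4 ]
R4 <- R4 - (-1)*R2:  [  0   0  -3  16 ]
Matrix at this point:
[ -1  -6  -1   4 ]
[  0  -1  -3  -6 ]
[  0   0   0  -4 ]
[  0   0  -3  16 ]
Pivot entry (3,3) is zero but row 4 has -3 in column 3 -> naive elimination stops; a row interchange (e.g. R3 <-> R4) would be required here.

first zero-pivot column = 3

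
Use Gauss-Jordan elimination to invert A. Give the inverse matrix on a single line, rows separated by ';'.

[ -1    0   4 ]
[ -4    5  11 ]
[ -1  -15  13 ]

Gauss-Jordan on [A | I]:
R1 <- (1/-1)*R1:  [  1   0  -4  |  -1   0   0 ]
R2 <- R2 - (-4)*R1:  [  0   5  -5  |  -4   1   0 ]
R3 <- R3 - (-1)*R1:  [   0  -15    9  |   -1    0    1 ]
R2 <- (1/5)*R2:  [    0     1    -1  |  -4/5   1/5     0 ]
R3 <- R3 - (-15)*R2:  [   0    0   -6  |  -13    3    1 ]
R3 <- (1/-6)*R3:  [    0     0     1  |  13/6  -1/2  -1/6 ]
R1 <- R1 - (-4)*R3:  [    1     0     0  |  23/3    -2  -2/3 ]
R2 <- R2 - (-1)*R3:  [     0      1      0  |  41/30  -3/10   -1/6 ]
Right block of [I | A^{-1}] is the inverse:
[  23/3     -2  -2/3 ]
[ 41/30  -3/10  -1/6 ]
[  13/6   -1/2  -1/6 ]

inverse = [23/3 -2 -2/3; 41/30 -3/10 -1/6; 13/6 -1/2 -1/6]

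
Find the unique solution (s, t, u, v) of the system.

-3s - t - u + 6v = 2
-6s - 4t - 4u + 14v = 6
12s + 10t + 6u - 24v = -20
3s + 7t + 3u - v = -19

Forward elimination on [A|b]:
R2 <- R2 - (2)*R1:  [  0  -2  -2   2   2 ]
R3 <- R3 - (-4)*R1:  [   0    6    2    0  -12 ]
R4 <- R4 - (-1)*R1:  [   0    6    2    5  -17 ]
R3 <- R3 - (-3)*R2:  [  0   0  -4   6  -6 ]
R4 <- R4 - (-3)*R2:  [   0    0   -4   11  -11 ]
R4 <- R4 - (1)*R3:  [  0   0   0   5  -5 ]
Row echelon form:
[ -3  -1  -1  6  |   2 ]
[  0  -2  -2  2  |   2 ]
[  0   0  -4  6  |  -6 ]
[  0   0   0  5  |  -5 ]
Back-substitution:
v = (-5) / 5 = -1
u = (-6 - (6)*(-1)) / -4 = 0
t = (2 - (-2)*(0) - (2)*(-1)) / -2 = -2
s = (2 - (-1)*(-2) - (-1)*(0) - (6)*(-1)) / -3 = -2

(-2, -2, 0, -1)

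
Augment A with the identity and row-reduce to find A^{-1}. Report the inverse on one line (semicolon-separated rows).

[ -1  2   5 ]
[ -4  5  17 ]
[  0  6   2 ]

Gauss-Jordan on [A | I]:
R1 <- (1/-1)*R1:  [  1  -2  -5  |  -1   0   0 ]
R2 <- R2 - (-4)*R1:  [  0  -3  -3  |  -4   1   0 ]
R2 <- (1/-3)*R2:  [    0     1     1  |   4/3  -1/3     0 ]
R1 <- R1 - (-2)*R2:  [    1     0    -3  |   5/3  -2/3     0 ]
R3 <- R3 - (6)*R2:  [  0   0  -4  |  -8   2   1 ]
R3 <- (1/-4)*R3:  [    0     0     1  |     2  -1/2  -1/4 ]
R1 <- R1 - (-3)*R3:  [     1      0      0  |   23/3  -13/6   -3/4 ]
R2 <- R2 - (1)*R3:  [    0     1     0  |  -2/3   1/6   1/4 ]
Right block of [I | A^{-1}] is the inverse:
[ 23/3  -13/6  -3/4 ]
[ -2/3    1/6   1/4 ]
[    2   -1/2  -1/4 ]

inverse = [23/3 -13/6 -3/4; -2/3 1/6 1/4; 2 -1/2 -1/4]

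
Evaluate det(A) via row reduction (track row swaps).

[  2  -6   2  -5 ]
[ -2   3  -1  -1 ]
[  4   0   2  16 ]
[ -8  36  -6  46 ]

det(A) = 48

Forward elimination:
R2 <- R2 - (-1)*R1:  [  0  -3   1  -6 ]
R3 <- R3 - (2)*R1:  [  0  12  -2  26 ]
R4 <- R4 - (-4)*R1:  [  0  12   2  26 ]
R3 <- R3 - (-4)*R2:  [ 0  0  2  2 ]
R4 <- R4 - (-4)*R2:  [ 0  0  6  2 ]
R4 <- R4 - (3)*R3:  [  0   0   0  -4 ]
Upper-triangular form:
[ 2  -6  2  -5 ]
[ 0  -3  1  -6 ]
[ 0   0  2   2 ]
[ 0   0  0  -4 ]
det(A) = (-1)^0 * (2) * (-3) * (2) * (-4) = 48  (0 row swaps -> sign +1)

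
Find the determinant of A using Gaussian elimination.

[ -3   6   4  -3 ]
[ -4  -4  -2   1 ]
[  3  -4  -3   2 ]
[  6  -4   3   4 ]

det(A) = 26

Forward elimination:
R2 <- R2 - (4/3)*R1:  [     0    -12  -22/3      5 ]
R3 <- R3 - (-1)*R1:  [  0   2   1  -1 ]
R4 <- R4 - (-2)*R1:  [  0   8  11  -2 ]
R3 <- R3 - (-1/6)*R2:  [    0     0  -2/9  -1/6 ]
R4 <- R4 - (-2/3)*R2:  [    0     0  55/9   4/3 ]
R4 <- R4 - (-55/2)*R3:  [     0      0      0  -13/4 ]
Upper-triangular form:
[ -3    6      4     -3 ]
[  0  -12  -22/3      5 ]
[  0    0   -2/9   -1/6 ]
[  0    0      0  -13/4 ]
det(A) = (-1)^0 * (-3) * (-12) * (-2/9) * (-13/4) = 26  (0 row swaps -> sign +1)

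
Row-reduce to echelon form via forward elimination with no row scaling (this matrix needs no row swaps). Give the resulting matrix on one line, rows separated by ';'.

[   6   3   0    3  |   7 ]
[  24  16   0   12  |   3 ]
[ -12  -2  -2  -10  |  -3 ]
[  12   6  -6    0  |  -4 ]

REF = [6 3 0 3 7; 0 4 0 0 -25; 0 0 -2 -4 36; 0 0 0 6 -126]

Forward elimination:
R2 <- R2 - (4)*R1:  [   0    4    0    0  -25 ]
R3 <- R3 - (-2)*R1:  [  0   4  -2  -4  11 ]
R4 <- R4 - (2)*R1:  [   0    0   -6   -6  -18 ]
R3 <- R3 - (1)*R2:  [  0   0  -2  -4  36 ]
R4 <- R4 - (3)*R3:  [    0     0     0     6  -126 ]
Row echelon form:
[ 6  3   0   3  |     7 ]
[ 0  4   0   0  |   -25 ]
[ 0  0  -2  -4  |    36 ]
[ 0  0   0   6  |  -126 ]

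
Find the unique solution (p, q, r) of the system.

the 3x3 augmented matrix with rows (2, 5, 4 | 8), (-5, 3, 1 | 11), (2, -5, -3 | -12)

Forward elimination on [A|b]:
R2 <- R2 - (-5/2)*R1:  [    0  31/2    11    31 ]
R3 <- R3 - (1)*R1:  [   0  -10   -7  -20 ]
R3 <- R3 - (-20/31)*R2:  [    0     0  3/31     0 ]
Row echelon form:
[ 2     5     4  |   8 ]
[ 0  31/2    11  |  31 ]
[ 0     0  3/31  |   0 ]
Back-substitution:
r = (0) / (3/31) = 0
q = (31 - (11)*(0)) / (31/2) = 2
p = (8 - (5)*(2) - (4)*(0)) / 2 = -1

(-1, 2, 0)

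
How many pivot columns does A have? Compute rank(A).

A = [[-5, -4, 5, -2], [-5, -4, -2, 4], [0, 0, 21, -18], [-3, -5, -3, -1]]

Row reduction:
R2 <- R2 - (1)*R1:  [  0   0  -7   6 ]
R4 <- R4 - (3/5)*R1:  [     0  -13/5     -6    1/5 ]
R2 <-> R4   (pivot in column 2 was zero)
[ -5     -4   5   -2 ]
[  0  -13/5  -6  1/5 ]
[  0      0  21  -18 ]
[  0      0  -7    6 ]
R4 <- R4 - (-1/3)*R3:  [ 0  0  0  0 ]
Row echelon form:
[ -5     -4   5   -2 ]
[  0  -13/5  -6  1/5 ]
[  0      0  21  -18 ]
[  0      0   0    0 ]
Nonzero rows / pivot columns: 3

rank(A) = 3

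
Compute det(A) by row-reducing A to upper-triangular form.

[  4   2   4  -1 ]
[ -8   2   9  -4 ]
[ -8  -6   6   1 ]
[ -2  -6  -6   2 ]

Forward elimination:
R2 <- R2 - (-2)*R1:  [  0   6  17  -6 ]
R3 <- R3 - (-2)*R1:  [  0  -2  14  -1 ]
R4 <- R4 - (-1/2)*R1:  [   0   -5   -4  3/2 ]
R3 <- R3 - (-1/3)*R2:  [    0     0  59/3    -3 ]
R4 <- R4 - (-5/6)*R2:  [    0     0  61/6  -7/2 ]
R4 <- R4 - (61/118)*R3:  [       0        0        0  -115/59 ]
Upper-triangular form:
[ 4  2     4       -1 ]
[ 0  6    17       -6 ]
[ 0  0  59/3       -3 ]
[ 0  0     0  -115/59 ]
det(A) = (-1)^0 * (4) * (6) * (59/3) * (-115/59) = -920  (0 row swaps -> sign +1)

det(A) = -920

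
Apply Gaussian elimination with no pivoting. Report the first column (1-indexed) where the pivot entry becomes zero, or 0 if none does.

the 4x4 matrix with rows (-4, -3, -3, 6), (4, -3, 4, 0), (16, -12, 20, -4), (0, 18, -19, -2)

Naive forward elimination:
R2 <- R2 - (-1)*R1:  [  0  -6   1   6 ]
R3 <- R3 - (-4)*R1:  [   0  -24    8   20 ]
R3 <- R3 - (4)*R2:  [  0   0   4  -4 ]
R4 <- R4 - (-3)*R2:  [   0    0  -16   16 ]
R4 <- R4 - (-4)*R3:  [ 0  0  0  0 ]
Matrix at this point:
[ -4  -3  -3   6 ]
[  0  -6   1   6 ]
[  0   0   4  -4 ]
[  0   0   0   0 ]
Pivot entry (4,4) in the last row is zero and there are no rows below to swap with -> zero pivot in column 4 (A is singular).

first zero-pivot column = 4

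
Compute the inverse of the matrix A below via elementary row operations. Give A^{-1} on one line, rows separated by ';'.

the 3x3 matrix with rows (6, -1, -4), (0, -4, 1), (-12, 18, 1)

Gauss-Jordan on [A | I]:
R1 <- (1/6)*R1:  [    1  -1/6  -2/3  |   1/6     0     0 ]
R3 <- R3 - (-12)*R1:  [  0  16  -7  |   2   0   1 ]
R2 <- (1/-4)*R2:  [    0     1  -1/4  |     0  -1/4     0 ]
R1 <- R1 - (-1/6)*R2:  [      1       0  -17/24  |     1/6   -1/24       0 ]
R3 <- R3 - (16)*R2:  [  0   0  -3  |   2   4   1 ]
R3 <- (1/-3)*R3:  [    0     0     1  |  -2/3  -4/3  -1/3 ]
R1 <- R1 - (-17/24)*R3:  [      1       0       0  |  -11/36  -71/72  -17/72 ]
R2 <- R2 - (-1/4)*R3:  [     0      1      0  |   -1/6  -7/12  -1/12 ]
Right block of [I | A^{-1}] is the inverse:
[ -11/36  -71/72  -17/72 ]
[   -1/6   -7/12   -1/12 ]
[   -2/3    -4/3    -1/3 ]

inverse = [-11/36 -71/72 -17/72; -1/6 -7/12 -1/12; -2/3 -4/3 -1/3]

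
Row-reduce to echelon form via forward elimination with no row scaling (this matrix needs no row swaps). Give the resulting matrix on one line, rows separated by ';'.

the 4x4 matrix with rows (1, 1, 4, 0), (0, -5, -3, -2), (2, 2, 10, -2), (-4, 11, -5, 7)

Forward elimination:
R3 <- R3 - (2)*R1:  [  0   0   2  -2 ]
R4 <- R4 - (-4)*R1:  [  0  15  11   7 ]
R4 <- R4 - (-3)*R2:  [ 0  0  2  1 ]
R4 <- R4 - (1)*R3:  [ 0  0  0  3 ]
Row echelon form:
[ 1   1   4   0 ]
[ 0  -5  -3  -2 ]
[ 0   0   2  -2 ]
[ 0   0   0   3 ]

REF = [1 1 4 0; 0 -5 -3 -2; 0 0 2 -2; 0 0 0 3]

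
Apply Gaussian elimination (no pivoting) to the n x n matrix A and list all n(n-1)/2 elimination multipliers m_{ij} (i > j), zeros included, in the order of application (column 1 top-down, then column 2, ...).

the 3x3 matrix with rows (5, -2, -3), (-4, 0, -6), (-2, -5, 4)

multipliers: -4/5, -2/5, 29/8

Forward elimination:
R2 <- R2 - (-4/5)*R1:  [     0   -8/5  -42/5 ]
R3 <- R3 - (-2/5)*R1:  [     0  -29/5   14/5 ]
R3 <- R3 - (29/8)*R2:  [     0      0  133/4 ]
Multipliers (in order of application): m_{21} = -4/5, m_{31} = -2/5, m_{32} = 29/8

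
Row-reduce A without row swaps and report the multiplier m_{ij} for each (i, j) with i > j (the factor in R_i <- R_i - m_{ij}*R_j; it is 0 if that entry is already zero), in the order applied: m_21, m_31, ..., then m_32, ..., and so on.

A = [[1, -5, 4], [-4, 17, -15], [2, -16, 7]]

multipliers: -4, 2, 2

Forward elimination:
R2 <- R2 - (-4)*R1:  [  0  -3   1 ]
R3 <- R3 - (2)*R1:  [  0  -6  -1 ]
R3 <- R3 - (2)*R2:  [  0   0  -3 ]
Multipliers (in order of application): m_{21} = -4, m_{31} = 2, m_{32} = 2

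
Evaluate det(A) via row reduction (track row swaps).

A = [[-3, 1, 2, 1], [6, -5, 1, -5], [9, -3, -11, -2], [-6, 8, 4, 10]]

Forward elimination:
R2 <- R2 - (-2)*R1:  [  0  -3   5  -3 ]
R3 <- R3 - (-3)*R1:  [  0   0  -5   1 ]
R4 <- R4 - (2)*R1:  [ 0  6  0  8 ]
R4 <- R4 - (-2)*R2:  [  0   0  10   2 ]
R4 <- R4 - (-2)*R3:  [ 0  0  0  4 ]
Upper-triangular form:
[ -3   1   2   1 ]
[  0  -3   5  -3 ]
[  0   0  -5   1 ]
[  0   0   0   4 ]
det(A) = (-1)^0 * (-3) * (-3) * (-5) * (4) = -180  (0 row swaps -> sign +1)

det(A) = -180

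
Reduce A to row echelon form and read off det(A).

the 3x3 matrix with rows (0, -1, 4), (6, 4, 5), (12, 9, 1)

det(A) = -30

Forward elimination:
R1 <-> R2   (pivot in column 1 was zero)
[  6   4  5 ]
[  0  -1  4 ]
[ 12   9  1 ]
R3 <- R3 - (2)*R1:  [  0   1  -9 ]
R3 <- R3 - (-1)*R2:  [  0   0  -5 ]
Upper-triangular form:
[ 6   4   5 ]
[ 0  -1   4 ]
[ 0   0  -5 ]
det(A) = (-1)^1 * (6) * (-1) * (-5) = -30  (1 row swap -> sign -1)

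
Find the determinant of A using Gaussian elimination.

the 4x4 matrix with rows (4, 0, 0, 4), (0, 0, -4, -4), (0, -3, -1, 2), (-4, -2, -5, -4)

det(A) = -144

Forward elimination:
R4 <- R4 - (-1)*R1:  [  0  -2  -5   0 ]
R2 <-> R3   (pivot in column 2 was zero)
[ 4   0   0   4 ]
[ 0  -3  -1   2 ]
[ 0   0  -4  -4 ]
[ 0  -2  -5   0 ]
R4 <- R4 - (2/3)*R2:  [     0      0  -13/3   -4/3 ]
R4 <- R4 - (13/12)*R3:  [ 0  0  0  3 ]
Upper-triangular form:
[ 4   0   0   4 ]
[ 0  -3  -1   2 ]
[ 0   0  -4  -4 ]
[ 0   0   0   3 ]
det(A) = (-1)^1 * (4) * (-3) * (-4) * (3) = -144  (1 row swap -> sign -1)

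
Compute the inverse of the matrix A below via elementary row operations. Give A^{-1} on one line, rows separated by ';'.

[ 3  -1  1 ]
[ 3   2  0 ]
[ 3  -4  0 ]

inverse = [0 2/9 1/9; 0 1/6 -1/6; 1 -1/2 -1/2]

Gauss-Jordan on [A | I]:
R1 <- (1/3)*R1:  [    1  -1/3   1/3  |   1/3     0     0 ]
R2 <- R2 - (3)*R1:  [  0   3  -1  |  -1   1   0 ]
R3 <- R3 - (3)*R1:  [  0  -3  -1  |  -1   0   1 ]
R2 <- (1/3)*R2:  [    0     1  -1/3  |  -1/3   1/3     0 ]
R1 <- R1 - (-1/3)*R2:  [   1    0  2/9  |  2/9  1/9    0 ]
R3 <- R3 - (-3)*R2:  [  0   0  -2  |  -2   1   1 ]
R3 <- (1/-2)*R3:  [    0     0     1  |     1  -1/2  -1/2 ]
R1 <- R1 - (2/9)*R3:  [   1    0    0  |    0  2/9  1/9 ]
R2 <- R2 - (-1/3)*R3:  [    0     1     0  |     0   1/6  -1/6 ]
Right block of [I | A^{-1}] is the inverse:
[ 0   2/9   1/9 ]
[ 0   1/6  -1/6 ]
[ 1  -1/2  -1/2 ]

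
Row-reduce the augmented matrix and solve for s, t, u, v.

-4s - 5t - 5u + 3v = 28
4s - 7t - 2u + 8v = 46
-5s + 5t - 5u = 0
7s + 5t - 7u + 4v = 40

Forward elimination on [A|b]:
R2 <- R2 - (-1)*R1:  [   0  -12   -7   11   74 ]
R3 <- R3 - (5/4)*R1:  [     0   45/4    5/4  -15/4    -35 ]
R4 <- R4 - (-7/4)*R1:  [     0  -15/4  -63/4   37/4     89 ]
R3 <- R3 - (-15/16)*R2:  [      0       0  -85/16  105/16   275/8 ]
R4 <- R4 - (5/16)*R2:  [       0        0  -217/16    93/16    527/8 ]
R4 <- R4 - (217/85)*R3:  [       0        0        0  -186/17  -372/17 ]
Row echelon form:
[ -4   -5      -5        3  |       28 ]
[  0  -12      -7       11  |       74 ]
[  0    0  -85/16   105/16  |    275/8 ]
[  0    0       0  -186/17  |  -372/17 ]
Back-substitution:
v = (-372/17) / (-186/17) = 2
u = (275/8 - (105/16)*(2)) / (-85/16) = -4
t = (74 - (-7)*(-4) - (11)*(2)) / -12 = -2
s = (28 - (-5)*(-2) - (-5)*(-4) - (3)*(2)) / -4 = 2

(2, -2, -4, 2)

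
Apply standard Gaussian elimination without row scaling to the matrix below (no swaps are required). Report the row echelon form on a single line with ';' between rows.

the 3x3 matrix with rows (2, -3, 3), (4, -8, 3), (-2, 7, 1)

Forward elimination:
R2 <- R2 - (2)*R1:  [  0  -2  -3 ]
R3 <- R3 - (-1)*R1:  [ 0  4  4 ]
R3 <- R3 - (-2)*R2:  [  0   0  -2 ]
Row echelon form:
[ 2  -3   3 ]
[ 0  -2  -3 ]
[ 0   0  -2 ]

REF = [2 -3 3; 0 -2 -3; 0 0 -2]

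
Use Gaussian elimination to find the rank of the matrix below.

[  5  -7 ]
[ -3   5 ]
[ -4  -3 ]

rank(A) = 2

Row reduction:
R2 <- R2 - (-3/5)*R1:  [   0  4/5 ]
R3 <- R3 - (-4/5)*R1:  [     0  -43/5 ]
R3 <- R3 - (-43/4)*R2:  [ 0  0 ]
Row echelon form:
[ 5   -7 ]
[ 0  4/5 ]
[ 0    0 ]
Nonzero rows / pivot columns: 2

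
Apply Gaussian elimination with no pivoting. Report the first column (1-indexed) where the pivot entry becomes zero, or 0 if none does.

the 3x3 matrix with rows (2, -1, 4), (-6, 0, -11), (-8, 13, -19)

Naive forward elimination:
R2 <- R2 - (-3)*R1:  [  0  -3   1 ]
R3 <- R3 - (-4)*R1:  [  0   9  -3 ]
R3 <- R3 - (-3)*R2:  [ 0  0  0 ]
Matrix at this point:
[ 2  -1  4 ]
[ 0  -3  1 ]
[ 0   0  0 ]
Pivot entry (3,3) in the last row is zero and there are no rows below to swap with -> zero pivot in column 3 (A is singular).

first zero-pivot column = 3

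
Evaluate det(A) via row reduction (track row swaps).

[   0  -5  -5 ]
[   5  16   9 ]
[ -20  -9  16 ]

det(A) = -75

Forward elimination:
R1 <-> R2   (pivot in column 1 was zero)
[   5  16   9 ]
[   0  -5  -5 ]
[ -20  -9  16 ]
R3 <- R3 - (-4)*R1:  [  0  55  52 ]
R3 <- R3 - (-11)*R2:  [  0   0  -3 ]
Upper-triangular form:
[ 5  16   9 ]
[ 0  -5  -5 ]
[ 0   0  -3 ]
det(A) = (-1)^1 * (5) * (-5) * (-3) = -75  (1 row swap -> sign -1)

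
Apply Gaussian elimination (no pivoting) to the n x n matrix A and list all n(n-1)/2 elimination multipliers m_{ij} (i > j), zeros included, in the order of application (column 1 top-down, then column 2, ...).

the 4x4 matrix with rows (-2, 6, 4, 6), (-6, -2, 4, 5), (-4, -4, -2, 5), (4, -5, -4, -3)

Forward elimination:
R2 <- R2 - (3)*R1:  [   0  -20   -8  -13 ]
R3 <- R3 - (2)*R1:  [   0  -16  -10   -7 ]
R4 <- R4 - (-2)*R1:  [ 0  7  4  9 ]
R3 <- R3 - (4/5)*R2:  [     0      0  -18/5   17/5 ]
R4 <- R4 - (-7/20)*R2:  [     0      0    6/5  89/20 ]
R4 <- R4 - (-1/3)*R3:  [     0      0      0  67/12 ]
Multipliers (in order of application): m_{21} = 3, m_{31} = 2, m_{41} = -2, m_{32} = 4/5, m_{42} = -7/20, m_{43} = -1/3

multipliers: 3, 2, -2, 4/5, -7/20, -1/3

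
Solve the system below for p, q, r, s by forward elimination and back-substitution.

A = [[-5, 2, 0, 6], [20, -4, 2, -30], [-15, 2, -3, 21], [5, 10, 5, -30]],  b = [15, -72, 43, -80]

(5, 5, -1, 5)

Forward elimination on [A|b]:
R2 <- R2 - (-4)*R1:  [   0    4    2   -6  -12 ]
R3 <- R3 - (3)*R1:  [  0  -4  -3   3  -2 ]
R4 <- R4 - (-1)*R1:  [   0   12    5  -24  -65 ]
R3 <- R3 - (-1)*R2:  [   0    0   -1   -3  -14 ]
R4 <- R4 - (3)*R2:  [   0    0   -1   -6  -29 ]
R4 <- R4 - (1)*R3:  [   0    0    0   -3  -15 ]
Row echelon form:
[ -5  2   0   6  |   15 ]
[  0  4   2  -6  |  -12 ]
[  0  0  -1  -3  |  -14 ]
[  0  0   0  -3  |  -15 ]
Back-substitution:
s = (-15) / -3 = 5
r = (-14 - (-3)*(5)) / -1 = -1
q = (-12 - (2)*(-1) - (-6)*(5)) / 4 = 5
p = (15 - (2)*(5) - (6)*(5)) / -5 = 5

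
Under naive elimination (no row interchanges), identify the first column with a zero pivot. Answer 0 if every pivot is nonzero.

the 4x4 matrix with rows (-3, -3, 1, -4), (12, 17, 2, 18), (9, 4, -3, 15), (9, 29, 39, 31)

first zero-pivot column = 0

Naive forward elimination:
R2 <- R2 - (-4)*R1:  [ 0  5  6  2 ]
R3 <- R3 - (-3)*R1:  [  0  -5   0   3 ]
R4 <- R4 - (-3)*R1:  [  0  20  42  19 ]
R3 <- R3 - (-1)*R2:  [ 0  0  6  5 ]
R4 <- R4 - (4)*R2:  [  0   0  18  11 ]
R4 <- R4 - (3)*R3:  [  0   0   0  -4 ]
All pivots nonzero; naive elimination completes without hitting a zero pivot.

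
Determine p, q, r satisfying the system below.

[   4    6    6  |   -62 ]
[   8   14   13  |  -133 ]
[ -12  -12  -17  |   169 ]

(-5, -2, -5)

Forward elimination on [A|b]:
R2 <- R2 - (2)*R1:  [  0   2   1  -9 ]
R3 <- R3 - (-3)*R1:  [   0    6    1  -17 ]
R3 <- R3 - (3)*R2:  [  0   0  -2  10 ]
Row echelon form:
[ 4  6   6  |  -62 ]
[ 0  2   1  |   -9 ]
[ 0  0  -2  |   10 ]
Back-substitution:
r = (10) / -2 = -5
q = (-9 - (1)*(-5)) / 2 = -2
p = (-62 - (6)*(-2) - (6)*(-5)) / 4 = -5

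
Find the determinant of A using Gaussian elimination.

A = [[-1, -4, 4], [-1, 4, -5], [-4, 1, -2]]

det(A) = -9

Forward elimination:
R2 <- R2 - (1)*R1:  [  0   8  -9 ]
R3 <- R3 - (4)*R1:  [   0   17  -18 ]
R3 <- R3 - (17/8)*R2:  [   0    0  9/8 ]
Upper-triangular form:
[ -1  -4    4 ]
[  0   8   -9 ]
[  0   0  9/8 ]
det(A) = (-1)^0 * (-1) * (8) * (9/8) = -9  (0 row swaps -> sign +1)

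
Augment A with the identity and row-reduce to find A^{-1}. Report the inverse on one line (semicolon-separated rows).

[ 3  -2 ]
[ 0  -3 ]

Gauss-Jordan on [A | I]:
R1 <- (1/3)*R1:  [    1  -2/3  |   1/3     0 ]
R2 <- (1/-3)*R2:  [    0     1  |     0  -1/3 ]
R1 <- R1 - (-2/3)*R2:  [    1     0  |   1/3  -2/9 ]
Right block of [I | A^{-1}] is the inverse:
[ 1/3  -2/9 ]
[   0  -1/3 ]

inverse = [1/3 -2/9; 0 -1/3]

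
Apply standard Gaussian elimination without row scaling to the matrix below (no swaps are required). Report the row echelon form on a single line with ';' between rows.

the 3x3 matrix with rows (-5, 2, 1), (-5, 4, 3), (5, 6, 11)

Forward elimination:
R2 <- R2 - (1)*R1:  [ 0  2  2 ]
R3 <- R3 - (-1)*R1:  [  0   8  12 ]
R3 <- R3 - (4)*R2:  [ 0  0  4 ]
Row echelon form:
[ -5  2  1 ]
[  0  2  2 ]
[  0  0  4 ]

REF = [-5 2 1; 0 2 2; 0 0 4]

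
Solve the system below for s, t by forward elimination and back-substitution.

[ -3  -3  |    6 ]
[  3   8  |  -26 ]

Forward elimination on [A|b]:
R2 <- R2 - (-1)*R1:  [   0    5  -20 ]
Row echelon form:
[ -3  -3  |    6 ]
[  0   5  |  -20 ]
Back-substitution:
t = (-20) / 5 = -4
s = (6 - (-3)*(-4)) / -3 = 2

(2, -4)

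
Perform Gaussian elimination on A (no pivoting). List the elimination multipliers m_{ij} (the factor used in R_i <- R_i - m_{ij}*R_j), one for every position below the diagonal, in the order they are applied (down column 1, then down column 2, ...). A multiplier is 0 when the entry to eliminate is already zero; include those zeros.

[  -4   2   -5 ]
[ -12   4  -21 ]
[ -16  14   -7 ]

multipliers: 3, 4, -3

Forward elimination:
R2 <- R2 - (3)*R1:  [  0  -2  -6 ]
R3 <- R3 - (4)*R1:  [  0   6  13 ]
R3 <- R3 - (-3)*R2:  [  0   0  -5 ]
Multipliers (in order of application): m_{21} = 3, m_{31} = 4, m_{32} = -3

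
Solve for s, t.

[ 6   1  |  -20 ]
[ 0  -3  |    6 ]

Forward elimination on [A|b]:
Row echelon form:
[ 6   1  |  -20 ]
[ 0  -3  |    6 ]
Back-substitution:
t = (6) / -3 = -2
s = (-20 - (1)*(-2)) / 6 = -3

(-3, -2)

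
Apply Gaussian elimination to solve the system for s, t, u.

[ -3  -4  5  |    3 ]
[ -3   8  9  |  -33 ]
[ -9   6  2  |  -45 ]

Forward elimination on [A|b]:
R2 <- R2 - (1)*R1:  [   0   12    4  -36 ]
R3 <- R3 - (3)*R1:  [   0   18  -13  -54 ]
R3 <- R3 - (3/2)*R2:  [   0    0  -19    0 ]
Row echelon form:
[ -3  -4    5  |    3 ]
[  0  12    4  |  -36 ]
[  0   0  -19  |    0 ]
Back-substitution:
u = (0) / -19 = 0
t = (-36 - (4)*(0)) / 12 = -3
s = (3 - (-4)*(-3) - (5)*(0)) / -3 = 3

(3, -3, 0)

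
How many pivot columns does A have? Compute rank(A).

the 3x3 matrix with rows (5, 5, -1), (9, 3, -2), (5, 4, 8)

rank(A) = 3

Row reduction:
R2 <- R2 - (9/5)*R1:  [    0    -6  -1/5 ]
R3 <- R3 - (1)*R1:  [  0  -1   9 ]
R3 <- R3 - (1/6)*R2:  [      0       0  271/30 ]
Row echelon form:
[ 5   5      -1 ]
[ 0  -6    -1/5 ]
[ 0   0  271/30 ]
Nonzero rows / pivot columns: 3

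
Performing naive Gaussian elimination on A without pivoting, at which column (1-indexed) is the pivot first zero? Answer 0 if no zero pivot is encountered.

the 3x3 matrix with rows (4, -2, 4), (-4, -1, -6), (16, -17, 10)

first zero-pivot column = 3

Naive forward elimination:
R2 <- R2 - (-1)*R1:  [  0  -3  -2 ]
R3 <- R3 - (4)*R1:  [  0  -9  -6 ]
R3 <- R3 - (3)*R2:  [ 0  0  0 ]
Matrix at this point:
[ 4  -2   4 ]
[ 0  -3  -2 ]
[ 0   0   0 ]
Pivot entry (3,3) in the last row is zero and there are no rows below to swap with -> zero pivot in column 3 (A is singular).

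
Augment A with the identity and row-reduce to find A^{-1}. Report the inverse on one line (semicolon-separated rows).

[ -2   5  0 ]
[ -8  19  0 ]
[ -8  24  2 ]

Gauss-Jordan on [A | I]:
R1 <- (1/-2)*R1:  [    1  -5/2     0  |  -1/2     0     0 ]
R2 <- R2 - (-8)*R1:  [  0  -1   0  |  -4   1   0 ]
R3 <- R3 - (-8)*R1:  [  0   4   2  |  -4   0   1 ]
R2 <- (1/-1)*R2:  [  0   1   0  |   4  -1   0 ]
R1 <- R1 - (-5/2)*R2:  [    1     0     0  |  19/2  -5/2     0 ]
R3 <- R3 - (4)*R2:  [   0    0    2  |  -20    4    1 ]
R3 <- (1/2)*R3:  [   0    0    1  |  -10    2  1/2 ]
Right block of [I | A^{-1}] is the inverse:
[ 19/2  -5/2    0 ]
[    4    -1    0 ]
[  -10     2  1/2 ]

inverse = [19/2 -5/2 0; 4 -1 0; -10 2 1/2]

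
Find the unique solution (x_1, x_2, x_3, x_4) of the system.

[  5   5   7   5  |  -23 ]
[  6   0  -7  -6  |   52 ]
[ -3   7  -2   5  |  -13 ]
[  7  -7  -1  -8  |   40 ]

(3, -1, -4, -1)

Forward elimination on [A|b]:
R2 <- R2 - (6/5)*R1:  [     0     -6  -77/5    -12  398/5 ]
R3 <- R3 - (-3/5)*R1:  [      0      10    11/5       8  -134/5 ]
R4 <- R4 - (7/5)*R1:  [     0    -14  -54/5    -15  361/5 ]
R3 <- R3 - (-5/3)*R2:  [       0        0  -352/15      -12  1588/15 ]
R4 <- R4 - (7/3)*R2:  [        0         0    377/15        13  -1703/15 ]
R4 <- R4 - (-377/352)*R3:  [      0       0       0   13/88  -13/88 ]
Row echelon form:
[ 5   5        7      5  |      -23 ]
[ 0  -6    -77/5    -12  |    398/5 ]
[ 0   0  -352/15    -12  |  1588/15 ]
[ 0   0        0  13/88  |   -13/88 ]
Back-substitution:
x_4 = (-13/88) / (13/88) = -1
x_3 = (1588/15 - (-12)*(-1)) / (-352/15) = -4
x_2 = (398/5 - (-77/5)*(-4) - (-12)*(-1)) / -6 = -1
x_1 = (-23 - (5)*(-1) - (7)*(-4) - (5)*(-1)) / 5 = 3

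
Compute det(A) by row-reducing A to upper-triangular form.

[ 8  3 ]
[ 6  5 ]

Forward elimination:
R2 <- R2 - (3/4)*R1:  [    0  11/4 ]
Upper-triangular form:
[ 8     3 ]
[ 0  11/4 ]
det(A) = (-1)^0 * (8) * (11/4) = 22  (0 row swaps -> sign +1)

det(A) = 22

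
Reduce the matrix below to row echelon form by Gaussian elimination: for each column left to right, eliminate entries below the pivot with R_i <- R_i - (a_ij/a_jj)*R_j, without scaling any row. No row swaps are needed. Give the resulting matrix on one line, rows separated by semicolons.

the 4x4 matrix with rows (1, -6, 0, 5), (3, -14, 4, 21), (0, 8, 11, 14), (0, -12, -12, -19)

Forward elimination:
R2 <- R2 - (3)*R1:  [ 0  4  4  6 ]
R3 <- R3 - (2)*R2:  [ 0  0  3  2 ]
R4 <- R4 - (-3)*R2:  [  0   0   0  -1 ]
Row echelon form:
[ 1  -6  0   5 ]
[ 0   4  4   6 ]
[ 0   0  3   2 ]
[ 0   0  0  -1 ]

REF = [1 -6 0 5; 0 4 4 6; 0 0 3 2; 0 0 0 -1]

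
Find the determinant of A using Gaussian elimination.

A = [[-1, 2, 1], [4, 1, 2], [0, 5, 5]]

Forward elimination:
R2 <- R2 - (-4)*R1:  [ 0  9  6 ]
R3 <- R3 - (5/9)*R2:  [   0    0  5/3 ]
Upper-triangular form:
[ -1  2    1 ]
[  0  9    6 ]
[  0  0  5/3 ]
det(A) = (-1)^0 * (-1) * (9) * (5/3) = -15  (0 row swaps -> sign +1)

det(A) = -15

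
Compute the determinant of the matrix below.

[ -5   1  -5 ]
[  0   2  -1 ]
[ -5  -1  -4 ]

Forward elimination:
R3 <- R3 - (1)*R1:  [  0  -2   1 ]
R3 <- R3 - (-1)*R2:  [ 0  0  0 ]
Upper-triangular form:
[ -5  1  -5 ]
[  0  2  -1 ]
[  0  0   0 ]
det(A) = (-1)^0 * (-5) * (2) * (0) = 0  (0 row swaps -> sign +1)

det(A) = 0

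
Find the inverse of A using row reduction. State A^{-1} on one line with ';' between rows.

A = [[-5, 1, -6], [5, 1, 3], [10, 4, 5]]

Gauss-Jordan on [A | I]:
R1 <- (1/-5)*R1:  [    1  -1/5   6/5  |  -1/5     0     0 ]
R2 <- R2 - (5)*R1:  [  0   2  -3  |   1   1   0 ]
R3 <- R3 - (10)*R1:  [  0   6  -7  |   2   0   1 ]
R2 <- (1/2)*R2:  [    0     1  -3/2  |   1/2   1/2     0 ]
R1 <- R1 - (-1/5)*R2:  [     1      0   9/10  |  -1/10   1/10      0 ]
R3 <- R3 - (6)*R2:  [  0   0   2  |  -1  -3   1 ]
R3 <- (1/2)*R3:  [    0     0     1  |  -1/2  -3/2   1/2 ]
R1 <- R1 - (9/10)*R3:  [     1      0      0  |   7/20  29/20  -9/20 ]
R2 <- R2 - (-3/2)*R3:  [    0     1     0  |  -1/4  -7/4   3/4 ]
Right block of [I | A^{-1}] is the inverse:
[ 7/20  29/20  -9/20 ]
[ -1/4   -7/4    3/4 ]
[ -1/2   -3/2    1/2 ]

inverse = [7/20 29/20 -9/20; -1/4 -7/4 3/4; -1/2 -3/2 1/2]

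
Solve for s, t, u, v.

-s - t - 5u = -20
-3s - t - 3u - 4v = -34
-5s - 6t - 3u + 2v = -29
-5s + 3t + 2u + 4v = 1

(4, 1, 3, 3)

Forward elimination on [A|b]:
R2 <- R2 - (3)*R1:  [  0   2  12  -4  26 ]
R3 <- R3 - (5)*R1:  [  0  -1  22   2  71 ]
R4 <- R4 - (5)*R1:  [   0    8   27    4  101 ]
R3 <- R3 - (-1/2)*R2:  [  0   0  28   0  84 ]
R4 <- R4 - (4)*R2:  [   0    0  -21   20   -3 ]
R4 <- R4 - (-3/4)*R3:  [  0   0   0  20  60 ]
Row echelon form:
[ -1  -1  -5   0  |  -20 ]
[  0   2  12  -4  |   26 ]
[  0   0  28   0  |   84 ]
[  0   0   0  20  |   60 ]
Back-substitution:
v = (60) / 20 = 3
u = (84) / 28 = 3
t = (26 - (12)*(3) - (-4)*(3)) / 2 = 1
s = (-20 - (-1)*(1) - (-5)*(3)) / -1 = 4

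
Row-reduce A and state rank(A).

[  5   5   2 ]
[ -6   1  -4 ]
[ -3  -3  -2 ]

rank(A) = 3

Row reduction:
R2 <- R2 - (-6/5)*R1:  [    0     7  -8/5 ]
R3 <- R3 - (-3/5)*R1:  [    0     0  -4/5 ]
Row echelon form:
[ 5  5     2 ]
[ 0  7  -8/5 ]
[ 0  0  -4/5 ]
Nonzero rows / pivot columns: 3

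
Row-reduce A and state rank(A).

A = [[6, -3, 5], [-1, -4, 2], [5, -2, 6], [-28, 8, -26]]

Row reduction:
R2 <- R2 - (-1/6)*R1:  [    0  -9/2  17/6 ]
R3 <- R3 - (5/6)*R1:  [    0   1/2  11/6 ]
R4 <- R4 - (-14/3)*R1:  [    0    -6  -8/3 ]
R3 <- R3 - (-1/9)*R2:  [     0      0  58/27 ]
R4 <- R4 - (4/3)*R2:  [     0      0  -58/9 ]
R4 <- R4 - (-3)*R3:  [ 0  0  0 ]
Row echelon form:
[ 6    -3      5 ]
[ 0  -9/2   17/6 ]
[ 0     0  58/27 ]
[ 0     0      0 ]
Nonzero rows / pivot columns: 3

rank(A) = 3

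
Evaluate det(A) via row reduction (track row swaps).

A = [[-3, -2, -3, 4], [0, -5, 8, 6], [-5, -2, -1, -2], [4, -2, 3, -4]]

Forward elimination:
R3 <- R3 - (5/3)*R1:  [     0    4/3      4  -26/3 ]
R4 <- R4 - (-4/3)*R1:  [     0  -14/3     -1    4/3 ]
R3 <- R3 - (-4/15)*R2:  [       0        0    92/15  -106/15 ]
R4 <- R4 - (14/15)*R2:  [       0        0  -127/15   -64/15 ]
R4 <- R4 - (-127/92)*R3:  [       0        0        0  -645/46 ]
Upper-triangular form:
[ -3  -2     -3        4 ]
[  0  -5      8        6 ]
[  0   0  92/15  -106/15 ]
[  0   0      0  -645/46 ]
det(A) = (-1)^0 * (-3) * (-5) * (92/15) * (-645/46) = -1290  (0 row swaps -> sign +1)

det(A) = -1290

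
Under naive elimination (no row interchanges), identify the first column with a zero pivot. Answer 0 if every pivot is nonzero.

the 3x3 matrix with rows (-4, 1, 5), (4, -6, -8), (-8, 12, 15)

Naive forward elimination:
R2 <- R2 - (-1)*R1:  [  0  -5  -3 ]
R3 <- R3 - (2)*R1:  [  0  10   5 ]
R3 <- R3 - (-2)*R2:  [  0   0  -1 ]
All pivots nonzero; naive elimination completes without hitting a zero pivot.

first zero-pivot column = 0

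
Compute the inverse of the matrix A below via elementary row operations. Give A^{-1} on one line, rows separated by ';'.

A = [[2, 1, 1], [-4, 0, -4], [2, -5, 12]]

inverse = [-1 -17/20 -1/5; 2 11/10 1/5; 1 3/5 1/5]

Gauss-Jordan on [A | I]:
R1 <- (1/2)*R1:  [   1  1/2  1/2  |  1/2    0    0 ]
R2 <- R2 - (-4)*R1:  [  0   2  -2  |   2   1   0 ]
R3 <- R3 - (2)*R1:  [  0  -6  11  |  -1   0   1 ]
R2 <- (1/2)*R2:  [   0    1   -1  |    1  1/2    0 ]
R1 <- R1 - (1/2)*R2:  [    1     0     1  |     0  -1/4     0 ]
R3 <- R3 - (-6)*R2:  [ 0  0  5  |  5  3  1 ]
R3 <- (1/5)*R3:  [   0    0    1  |    1  3/5  1/5 ]
R1 <- R1 - (1)*R3:  [      1       0       0  |      -1  -17/20    -1/5 ]
R2 <- R2 - (-1)*R3:  [     0      1      0  |      2  11/10    1/5 ]
Right block of [I | A^{-1}] is the inverse:
[ -1  -17/20  -1/5 ]
[  2   11/10   1/5 ]
[  1     3/5   1/5 ]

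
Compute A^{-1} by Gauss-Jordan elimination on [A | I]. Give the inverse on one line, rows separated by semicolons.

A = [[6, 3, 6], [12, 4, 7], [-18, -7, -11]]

inverse = [-5/24 3/8 1/8; -1/4 -7/4 -5/4; 1/2 1/2 1/2]

Gauss-Jordan on [A | I]:
R1 <- (1/6)*R1:  [   1  1/2    1  |  1/6    0    0 ]
R2 <- R2 - (12)*R1:  [  0  -2  -5  |  -2   1   0 ]
R3 <- R3 - (-18)*R1:  [ 0  2  7  |  3  0  1 ]
R2 <- (1/-2)*R2:  [    0     1   5/2  |     1  -1/2     0 ]
R1 <- R1 - (1/2)*R2:  [    1     0  -1/4  |  -1/3   1/4     0 ]
R3 <- R3 - (2)*R2:  [ 0  0  2  |  1  1  1 ]
R3 <- (1/2)*R3:  [   0    0    1  |  1/2  1/2  1/2 ]
R1 <- R1 - (-1/4)*R3:  [     1      0      0  |  -5/24    3/8    1/8 ]
R2 <- R2 - (5/2)*R3:  [    0     1     0  |  -1/4  -7/4  -5/4 ]
Right block of [I | A^{-1}] is the inverse:
[ -5/24   3/8   1/8 ]
[  -1/4  -7/4  -5/4 ]
[   1/2   1/2   1/2 ]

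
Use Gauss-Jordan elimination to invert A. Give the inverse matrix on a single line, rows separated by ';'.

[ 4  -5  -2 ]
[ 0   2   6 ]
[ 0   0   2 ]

Gauss-Jordan on [A | I]:
R1 <- (1/4)*R1:  [    1  -5/4  -1/2  |   1/4     0     0 ]
R2 <- (1/2)*R2:  [   0    1    3  |    0  1/2    0 ]
R1 <- R1 - (-5/4)*R2:  [    1     0  13/4  |   1/4   5/8     0 ]
R3 <- (1/2)*R3:  [   0    0    1  |    0    0  1/2 ]
R1 <- R1 - (13/4)*R3:  [     1      0      0  |    1/4    5/8  -13/8 ]
R2 <- R2 - (3)*R3:  [    0     1     0  |     0   1/2  -3/2 ]
Right block of [I | A^{-1}] is the inverse:
[ 1/4  5/8  -13/8 ]
[   0  1/2   -3/2 ]
[   0    0    1/2 ]

inverse = [1/4 5/8 -13/8; 0 1/2 -3/2; 0 0 1/2]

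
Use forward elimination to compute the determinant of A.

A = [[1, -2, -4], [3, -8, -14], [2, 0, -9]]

Forward elimination:
R2 <- R2 - (3)*R1:  [  0  -2  -2 ]
R3 <- R3 - (2)*R1:  [  0   4  -1 ]
R3 <- R3 - (-2)*R2:  [  0   0  -5 ]
Upper-triangular form:
[ 1  -2  -4 ]
[ 0  -2  -2 ]
[ 0   0  -5 ]
det(A) = (-1)^0 * (1) * (-2) * (-5) = 10  (0 row swaps -> sign +1)

det(A) = 10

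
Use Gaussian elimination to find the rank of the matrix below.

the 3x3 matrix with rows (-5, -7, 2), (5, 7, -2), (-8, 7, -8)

rank(A) = 2

Row reduction:
R2 <- R2 - (-1)*R1:  [ 0  0  0 ]
R3 <- R3 - (8/5)*R1:  [     0   91/5  -56/5 ]
R2 <-> R3   (pivot in column 2 was zero)
[ -5    -7      2 ]
[  0  91/5  -56/5 ]
[  0     0      0 ]
Row echelon form:
[ -5    -7      2 ]
[  0  91/5  -56/5 ]
[  0     0      0 ]
Nonzero rows / pivot columns: 2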